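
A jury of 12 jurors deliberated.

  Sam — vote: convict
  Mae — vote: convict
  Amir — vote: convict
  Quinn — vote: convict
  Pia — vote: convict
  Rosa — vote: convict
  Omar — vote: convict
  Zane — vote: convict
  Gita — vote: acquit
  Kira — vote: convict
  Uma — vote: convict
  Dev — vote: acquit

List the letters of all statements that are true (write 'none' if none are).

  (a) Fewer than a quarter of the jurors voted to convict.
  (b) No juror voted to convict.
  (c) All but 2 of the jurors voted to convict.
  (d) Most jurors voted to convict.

(c), (d)

|A| = 12, |A ∩ B| = 10, |A ∖ B| = 2.
(a) |A ∩ B| / |A| < 1/4: fails.
(b) A ∩ B = ∅ (|A ∩ B| = 0): fails.
(c) |A ∖ B| = 2: holds.
(d) |A ∩ B| > |A ∖ B|: holds.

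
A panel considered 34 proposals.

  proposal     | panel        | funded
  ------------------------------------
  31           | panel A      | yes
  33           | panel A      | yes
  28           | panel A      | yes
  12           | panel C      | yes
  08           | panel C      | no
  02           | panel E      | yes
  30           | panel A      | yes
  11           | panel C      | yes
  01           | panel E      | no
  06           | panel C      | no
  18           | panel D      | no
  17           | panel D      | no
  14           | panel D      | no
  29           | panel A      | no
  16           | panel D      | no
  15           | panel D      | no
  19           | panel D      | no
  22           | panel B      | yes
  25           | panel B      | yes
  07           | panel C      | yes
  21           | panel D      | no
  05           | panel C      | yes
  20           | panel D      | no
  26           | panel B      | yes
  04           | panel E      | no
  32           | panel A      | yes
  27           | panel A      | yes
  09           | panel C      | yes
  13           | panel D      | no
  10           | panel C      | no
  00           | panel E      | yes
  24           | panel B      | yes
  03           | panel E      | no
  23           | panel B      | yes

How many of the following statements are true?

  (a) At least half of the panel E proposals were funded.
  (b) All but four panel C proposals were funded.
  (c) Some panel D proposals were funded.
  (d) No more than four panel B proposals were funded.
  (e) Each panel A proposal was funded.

(a) panel E: |A| = 5, |A ∩ B| = 2; needs |A ∩ B| ≥ |A ∖ B| — false.
(b) panel C: |A| = 8, |A ∩ B| = 5; needs |A ∖ B| = 4 — false.
(c) panel D: |A| = 9, |A ∩ B| = 0; needs A ∩ B ≠ ∅ (|A ∩ B| ≥ 1) — false.
(d) panel B: |A| = 5, |A ∩ B| = 5; needs |A ∩ B| ≤ 4 — false.
(e) panel A: |A| = 7, |A ∩ B| = 6; needs A ⊆ B, i.e. every element of A is in B (|A ∖ B| = 0) — false.

0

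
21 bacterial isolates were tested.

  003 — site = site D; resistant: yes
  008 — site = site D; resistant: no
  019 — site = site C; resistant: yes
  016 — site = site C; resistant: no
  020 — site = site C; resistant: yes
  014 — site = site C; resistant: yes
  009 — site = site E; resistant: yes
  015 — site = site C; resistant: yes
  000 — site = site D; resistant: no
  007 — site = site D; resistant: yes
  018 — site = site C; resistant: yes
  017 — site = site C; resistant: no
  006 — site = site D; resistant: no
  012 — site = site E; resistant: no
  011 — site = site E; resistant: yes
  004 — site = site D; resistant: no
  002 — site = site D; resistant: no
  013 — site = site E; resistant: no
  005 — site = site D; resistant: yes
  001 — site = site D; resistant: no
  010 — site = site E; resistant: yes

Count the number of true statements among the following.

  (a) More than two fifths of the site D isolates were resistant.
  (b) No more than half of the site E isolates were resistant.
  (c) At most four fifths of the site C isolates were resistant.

1

(a) site D: |A| = 9, |A ∩ B| = 3; needs |A ∩ B| / |A| > 2/5 — false.
(b) site E: |A| = 5, |A ∩ B| = 3; needs |A ∩ B| ≤ |A ∖ B| — false.
(c) site C: |A| = 7, |A ∩ B| = 5; needs |A ∩ B| / |A| ≤ 4/5 — true.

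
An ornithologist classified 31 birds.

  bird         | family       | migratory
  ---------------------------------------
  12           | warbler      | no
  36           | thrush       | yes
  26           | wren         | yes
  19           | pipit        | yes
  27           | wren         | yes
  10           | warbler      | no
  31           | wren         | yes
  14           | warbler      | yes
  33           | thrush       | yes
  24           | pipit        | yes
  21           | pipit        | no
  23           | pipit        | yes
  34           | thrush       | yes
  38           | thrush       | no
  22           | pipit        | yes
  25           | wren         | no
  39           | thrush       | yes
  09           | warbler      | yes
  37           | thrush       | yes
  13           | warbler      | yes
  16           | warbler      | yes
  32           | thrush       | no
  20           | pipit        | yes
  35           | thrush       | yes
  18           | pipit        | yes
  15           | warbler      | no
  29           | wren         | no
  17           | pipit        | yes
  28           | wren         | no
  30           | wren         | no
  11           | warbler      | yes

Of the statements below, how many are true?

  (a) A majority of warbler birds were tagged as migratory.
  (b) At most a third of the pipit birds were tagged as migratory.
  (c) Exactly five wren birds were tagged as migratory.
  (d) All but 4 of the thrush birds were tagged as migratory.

(a) warbler: |A| = 8, |A ∩ B| = 5; needs |A ∩ B| > |A ∖ B| — true.
(b) pipit: |A| = 8, |A ∩ B| = 7; needs |A ∩ B| / |A| ≤ 1/3 — false.
(c) wren: |A| = 7, |A ∩ B| = 3; needs |A ∩ B| = 5 — false.
(d) thrush: |A| = 8, |A ∩ B| = 6; needs |A ∖ B| = 4 — false.

1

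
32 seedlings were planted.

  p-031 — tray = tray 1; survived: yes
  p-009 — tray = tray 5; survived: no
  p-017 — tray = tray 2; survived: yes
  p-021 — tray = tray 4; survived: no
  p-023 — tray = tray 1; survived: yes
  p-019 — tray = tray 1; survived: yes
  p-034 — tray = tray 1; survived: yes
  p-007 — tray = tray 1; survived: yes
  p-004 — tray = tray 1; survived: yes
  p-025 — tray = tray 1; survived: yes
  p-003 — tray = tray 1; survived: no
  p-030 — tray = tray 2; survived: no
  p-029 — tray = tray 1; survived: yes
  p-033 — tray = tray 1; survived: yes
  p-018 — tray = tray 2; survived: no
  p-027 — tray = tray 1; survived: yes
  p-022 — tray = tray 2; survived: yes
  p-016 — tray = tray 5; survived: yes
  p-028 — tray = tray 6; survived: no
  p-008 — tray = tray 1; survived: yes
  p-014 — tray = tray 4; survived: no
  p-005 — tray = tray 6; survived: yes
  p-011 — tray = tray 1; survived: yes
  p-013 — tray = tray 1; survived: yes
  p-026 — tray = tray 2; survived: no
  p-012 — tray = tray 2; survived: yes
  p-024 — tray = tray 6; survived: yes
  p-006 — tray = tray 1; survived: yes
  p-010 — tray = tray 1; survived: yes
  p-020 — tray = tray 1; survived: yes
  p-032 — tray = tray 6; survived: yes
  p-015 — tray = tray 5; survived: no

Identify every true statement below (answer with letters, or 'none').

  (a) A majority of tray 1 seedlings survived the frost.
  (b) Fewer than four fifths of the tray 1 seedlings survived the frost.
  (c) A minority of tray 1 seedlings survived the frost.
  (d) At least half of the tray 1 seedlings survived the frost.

(a), (d)

|A| = 17, |A ∩ B| = 16, |A ∖ B| = 1.
(a) |A ∩ B| > |A ∖ B|: holds.
(b) |A ∩ B| / |A| < 4/5: fails.
(c) |A ∩ B| < |A ∖ B|: fails.
(d) |A ∩ B| ≥ |A ∖ B|: holds.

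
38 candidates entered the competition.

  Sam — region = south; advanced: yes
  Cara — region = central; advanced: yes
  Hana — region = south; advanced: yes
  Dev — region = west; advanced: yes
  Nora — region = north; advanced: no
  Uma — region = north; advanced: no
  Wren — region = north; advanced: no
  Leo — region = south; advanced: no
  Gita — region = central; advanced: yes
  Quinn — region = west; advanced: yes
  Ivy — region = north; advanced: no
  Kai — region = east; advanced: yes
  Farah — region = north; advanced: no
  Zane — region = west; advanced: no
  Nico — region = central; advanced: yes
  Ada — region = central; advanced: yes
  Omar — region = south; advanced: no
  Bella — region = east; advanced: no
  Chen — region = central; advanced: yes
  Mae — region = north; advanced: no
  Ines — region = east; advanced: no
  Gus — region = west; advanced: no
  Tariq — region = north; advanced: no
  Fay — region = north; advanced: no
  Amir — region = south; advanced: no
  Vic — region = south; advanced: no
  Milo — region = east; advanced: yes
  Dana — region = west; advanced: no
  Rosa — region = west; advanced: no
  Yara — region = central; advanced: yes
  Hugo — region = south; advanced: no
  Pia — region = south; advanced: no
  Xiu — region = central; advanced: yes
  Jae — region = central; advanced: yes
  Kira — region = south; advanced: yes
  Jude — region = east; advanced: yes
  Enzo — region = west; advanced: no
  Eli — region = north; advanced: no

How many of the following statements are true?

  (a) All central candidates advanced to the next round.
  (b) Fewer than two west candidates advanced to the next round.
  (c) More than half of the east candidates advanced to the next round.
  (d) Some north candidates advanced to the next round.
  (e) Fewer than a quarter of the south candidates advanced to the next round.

2

(a) central: |A| = 8, |A ∩ B| = 8; needs A ⊆ B, i.e. every element of A is in B (|A ∖ B| = 0) — true.
(b) west: |A| = 7, |A ∩ B| = 2; needs |A ∩ B| < 2 — false.
(c) east: |A| = 5, |A ∩ B| = 3; needs |A ∩ B| > |A ∖ B| — true.
(d) north: |A| = 9, |A ∩ B| = 0; needs A ∩ B ≠ ∅ (|A ∩ B| ≥ 1) — false.
(e) south: |A| = 9, |A ∩ B| = 3; needs |A ∩ B| / |A| < 1/4 — false.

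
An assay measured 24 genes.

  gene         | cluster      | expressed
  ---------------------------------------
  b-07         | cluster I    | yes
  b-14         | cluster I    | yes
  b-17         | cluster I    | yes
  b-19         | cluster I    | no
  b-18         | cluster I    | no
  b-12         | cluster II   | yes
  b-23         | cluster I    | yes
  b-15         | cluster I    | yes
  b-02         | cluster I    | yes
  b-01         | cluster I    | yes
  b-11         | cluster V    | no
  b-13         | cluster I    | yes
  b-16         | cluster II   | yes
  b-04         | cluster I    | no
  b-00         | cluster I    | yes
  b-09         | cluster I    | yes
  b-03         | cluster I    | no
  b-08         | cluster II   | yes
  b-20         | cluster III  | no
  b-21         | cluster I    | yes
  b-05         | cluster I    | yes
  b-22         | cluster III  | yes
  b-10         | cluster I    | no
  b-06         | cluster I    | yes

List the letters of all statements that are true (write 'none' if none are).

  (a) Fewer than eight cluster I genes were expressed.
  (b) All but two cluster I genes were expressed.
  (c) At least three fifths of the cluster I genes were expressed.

|A| = 18, |A ∩ B| = 13, |A ∖ B| = 5.
(a) |A ∩ B| < 8: fails.
(b) |A ∖ B| = 2: fails.
(c) |A ∩ B| / |A| ≥ 3/5: holds.

(c)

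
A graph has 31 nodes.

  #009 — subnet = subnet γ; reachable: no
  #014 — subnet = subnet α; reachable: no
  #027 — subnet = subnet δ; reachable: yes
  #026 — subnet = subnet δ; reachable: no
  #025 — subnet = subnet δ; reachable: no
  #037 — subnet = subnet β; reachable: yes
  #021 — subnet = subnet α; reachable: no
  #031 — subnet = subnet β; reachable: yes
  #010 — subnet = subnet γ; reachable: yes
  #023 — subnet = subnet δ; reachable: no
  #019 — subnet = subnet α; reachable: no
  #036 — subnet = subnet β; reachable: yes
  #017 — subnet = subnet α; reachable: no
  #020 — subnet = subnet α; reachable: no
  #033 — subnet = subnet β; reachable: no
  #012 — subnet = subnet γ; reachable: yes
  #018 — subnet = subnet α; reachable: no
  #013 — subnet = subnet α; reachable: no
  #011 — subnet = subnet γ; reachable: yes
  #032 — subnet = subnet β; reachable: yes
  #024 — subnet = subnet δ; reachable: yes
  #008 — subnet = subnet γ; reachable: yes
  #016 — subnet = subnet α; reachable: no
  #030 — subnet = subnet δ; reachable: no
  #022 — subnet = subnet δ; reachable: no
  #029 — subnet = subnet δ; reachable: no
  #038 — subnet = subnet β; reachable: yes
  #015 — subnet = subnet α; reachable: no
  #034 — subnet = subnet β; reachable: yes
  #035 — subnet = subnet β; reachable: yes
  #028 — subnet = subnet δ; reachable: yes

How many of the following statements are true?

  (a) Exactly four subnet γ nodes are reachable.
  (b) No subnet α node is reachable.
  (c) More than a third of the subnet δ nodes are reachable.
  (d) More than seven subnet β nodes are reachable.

(a) subnet γ: |A| = 5, |A ∩ B| = 4; needs |A ∩ B| = 4 — true.
(b) subnet α: |A| = 9, |A ∩ B| = 0; needs A ∩ B = ∅ (|A ∩ B| = 0) — true.
(c) subnet δ: |A| = 9, |A ∩ B| = 3; needs |A ∩ B| / |A| > 1/3 — false.
(d) subnet β: |A| = 8, |A ∩ B| = 7; needs |A ∩ B| > 7 — false.

2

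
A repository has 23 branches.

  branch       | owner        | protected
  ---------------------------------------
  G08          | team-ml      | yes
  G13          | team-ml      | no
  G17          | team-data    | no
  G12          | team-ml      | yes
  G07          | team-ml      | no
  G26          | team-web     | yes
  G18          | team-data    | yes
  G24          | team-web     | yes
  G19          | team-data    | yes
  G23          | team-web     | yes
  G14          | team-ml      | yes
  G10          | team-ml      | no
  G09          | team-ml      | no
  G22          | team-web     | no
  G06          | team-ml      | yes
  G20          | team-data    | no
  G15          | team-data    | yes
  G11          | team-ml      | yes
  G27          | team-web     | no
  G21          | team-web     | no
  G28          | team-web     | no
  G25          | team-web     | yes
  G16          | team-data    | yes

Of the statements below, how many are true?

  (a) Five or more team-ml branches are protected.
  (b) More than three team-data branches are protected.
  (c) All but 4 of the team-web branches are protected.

3

(a) team-ml: |A| = 9, |A ∩ B| = 5; needs |A ∩ B| ≥ 5 — true.
(b) team-data: |A| = 6, |A ∩ B| = 4; needs |A ∩ B| > 3 — true.
(c) team-web: |A| = 8, |A ∩ B| = 4; needs |A ∖ B| = 4 — true.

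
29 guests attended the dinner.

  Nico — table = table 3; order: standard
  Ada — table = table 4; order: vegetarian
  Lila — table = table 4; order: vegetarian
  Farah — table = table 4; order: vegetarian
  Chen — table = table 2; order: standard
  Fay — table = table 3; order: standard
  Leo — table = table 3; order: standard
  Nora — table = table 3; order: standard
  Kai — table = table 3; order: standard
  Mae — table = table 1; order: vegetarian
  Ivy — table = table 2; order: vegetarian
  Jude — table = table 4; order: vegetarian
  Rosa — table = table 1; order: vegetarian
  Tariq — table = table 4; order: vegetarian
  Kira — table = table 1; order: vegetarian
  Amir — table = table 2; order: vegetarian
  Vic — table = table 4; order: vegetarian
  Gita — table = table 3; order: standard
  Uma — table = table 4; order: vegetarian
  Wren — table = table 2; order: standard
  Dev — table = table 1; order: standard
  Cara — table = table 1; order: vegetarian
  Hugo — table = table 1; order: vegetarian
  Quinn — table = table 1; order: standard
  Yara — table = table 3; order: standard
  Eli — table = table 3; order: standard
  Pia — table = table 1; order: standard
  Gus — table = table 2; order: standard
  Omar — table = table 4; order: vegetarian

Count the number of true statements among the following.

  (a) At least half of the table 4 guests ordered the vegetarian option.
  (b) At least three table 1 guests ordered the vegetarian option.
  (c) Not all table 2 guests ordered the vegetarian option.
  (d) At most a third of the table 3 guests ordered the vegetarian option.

4

(a) table 4: |A| = 8, |A ∩ B| = 8; needs |A ∩ B| ≥ |A ∖ B| — true.
(b) table 1: |A| = 8, |A ∩ B| = 5; needs |A ∩ B| ≥ 3 — true.
(c) table 2: |A| = 5, |A ∩ B| = 2; needs A ⊄ B (|A ∖ B| ≥ 1) — true.
(d) table 3: |A| = 8, |A ∩ B| = 0; needs |A ∩ B| / |A| ≤ 1/3 — true.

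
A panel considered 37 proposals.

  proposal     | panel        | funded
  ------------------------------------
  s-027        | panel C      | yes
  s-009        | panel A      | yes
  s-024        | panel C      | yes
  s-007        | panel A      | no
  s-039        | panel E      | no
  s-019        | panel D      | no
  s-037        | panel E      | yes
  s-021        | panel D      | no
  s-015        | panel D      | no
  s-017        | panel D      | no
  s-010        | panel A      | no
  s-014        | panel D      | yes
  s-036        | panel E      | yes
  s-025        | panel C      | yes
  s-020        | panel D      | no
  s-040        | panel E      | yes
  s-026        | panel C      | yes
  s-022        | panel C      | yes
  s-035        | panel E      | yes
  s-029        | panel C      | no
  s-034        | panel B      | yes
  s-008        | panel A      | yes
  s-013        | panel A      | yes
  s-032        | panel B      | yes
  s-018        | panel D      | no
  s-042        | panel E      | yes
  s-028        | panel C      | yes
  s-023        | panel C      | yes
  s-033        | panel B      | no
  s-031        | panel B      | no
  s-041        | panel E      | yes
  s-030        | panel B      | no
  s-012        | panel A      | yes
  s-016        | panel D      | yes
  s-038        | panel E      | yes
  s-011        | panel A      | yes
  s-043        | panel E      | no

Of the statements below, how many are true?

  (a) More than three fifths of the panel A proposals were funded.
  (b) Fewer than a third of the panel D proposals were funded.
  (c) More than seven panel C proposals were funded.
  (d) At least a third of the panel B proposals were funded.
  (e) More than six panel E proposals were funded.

4

(a) panel A: |A| = 7, |A ∩ B| = 5; needs |A ∩ B| / |A| > 3/5 — true.
(b) panel D: |A| = 8, |A ∩ B| = 2; needs |A ∩ B| / |A| < 1/3 — true.
(c) panel C: |A| = 8, |A ∩ B| = 7; needs |A ∩ B| > 7 — false.
(d) panel B: |A| = 5, |A ∩ B| = 2; needs |A ∩ B| / |A| ≥ 1/3 — true.
(e) panel E: |A| = 9, |A ∩ B| = 7; needs |A ∩ B| > 6 — true.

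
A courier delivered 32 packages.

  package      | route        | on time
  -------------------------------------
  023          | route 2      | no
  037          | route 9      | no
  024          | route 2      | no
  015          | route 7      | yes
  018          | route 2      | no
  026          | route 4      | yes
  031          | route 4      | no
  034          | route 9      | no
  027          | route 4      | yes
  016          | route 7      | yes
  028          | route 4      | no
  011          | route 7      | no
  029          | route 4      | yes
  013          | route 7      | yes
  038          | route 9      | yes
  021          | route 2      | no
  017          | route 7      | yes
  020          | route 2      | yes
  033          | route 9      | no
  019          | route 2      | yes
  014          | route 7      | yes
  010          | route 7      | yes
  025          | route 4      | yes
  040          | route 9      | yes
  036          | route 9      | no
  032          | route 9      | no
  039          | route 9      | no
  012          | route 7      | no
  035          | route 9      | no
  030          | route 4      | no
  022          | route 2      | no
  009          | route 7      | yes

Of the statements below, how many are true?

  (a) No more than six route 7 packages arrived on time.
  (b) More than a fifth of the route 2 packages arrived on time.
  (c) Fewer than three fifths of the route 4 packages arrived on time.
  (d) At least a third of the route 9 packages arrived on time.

(a) route 7: |A| = 9, |A ∩ B| = 7; needs |A ∩ B| ≤ 6 — false.
(b) route 2: |A| = 7, |A ∩ B| = 2; needs |A ∩ B| / |A| > 1/5 — true.
(c) route 4: |A| = 7, |A ∩ B| = 4; needs |A ∩ B| / |A| < 3/5 — true.
(d) route 9: |A| = 9, |A ∩ B| = 2; needs |A ∩ B| / |A| ≥ 1/3 — false.

2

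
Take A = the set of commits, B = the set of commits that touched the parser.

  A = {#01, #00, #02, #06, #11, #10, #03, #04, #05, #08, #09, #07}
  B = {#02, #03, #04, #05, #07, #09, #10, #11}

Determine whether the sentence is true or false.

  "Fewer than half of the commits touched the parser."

'Fewer than half of the commits touched the parser' holds iff |A ∩ B| < |A ∖ B|.
A (the restrictor) = {#01, #00, #02, #06, #11, #10, #03, #04, #05, #08, #09, #07}, |A| = 12.
A ∩ B = {#02, #11, #10, #03, #04, #05, #09, #07}, so |A ∩ B| = 8.
A ∖ B = {#01, #00, #06, #08}, so |A ∖ B| = 4.
8 > 4, so the statement is false.

False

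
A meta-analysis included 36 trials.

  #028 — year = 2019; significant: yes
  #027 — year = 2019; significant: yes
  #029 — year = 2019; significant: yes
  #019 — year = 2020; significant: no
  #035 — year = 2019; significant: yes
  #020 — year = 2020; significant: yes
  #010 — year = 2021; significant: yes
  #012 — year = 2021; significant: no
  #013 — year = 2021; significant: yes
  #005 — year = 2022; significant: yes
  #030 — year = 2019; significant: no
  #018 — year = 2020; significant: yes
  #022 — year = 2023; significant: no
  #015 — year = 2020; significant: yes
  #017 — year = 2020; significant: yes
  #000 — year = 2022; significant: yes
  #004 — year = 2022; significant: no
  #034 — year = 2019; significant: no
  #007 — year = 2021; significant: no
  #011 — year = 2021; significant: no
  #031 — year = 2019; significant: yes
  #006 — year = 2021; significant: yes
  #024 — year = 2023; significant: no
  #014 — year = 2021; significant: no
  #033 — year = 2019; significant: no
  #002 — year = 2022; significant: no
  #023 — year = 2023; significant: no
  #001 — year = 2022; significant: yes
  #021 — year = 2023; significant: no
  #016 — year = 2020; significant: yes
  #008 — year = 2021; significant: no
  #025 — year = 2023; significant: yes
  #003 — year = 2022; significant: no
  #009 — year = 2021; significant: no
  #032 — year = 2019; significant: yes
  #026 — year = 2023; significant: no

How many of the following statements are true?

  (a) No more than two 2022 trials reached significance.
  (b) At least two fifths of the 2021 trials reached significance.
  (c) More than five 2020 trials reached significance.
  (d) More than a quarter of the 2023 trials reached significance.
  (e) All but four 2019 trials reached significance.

0

(a) 2022: |A| = 6, |A ∩ B| = 3; needs |A ∩ B| ≤ 2 — false.
(b) 2021: |A| = 9, |A ∩ B| = 3; needs |A ∩ B| / |A| ≥ 2/5 — false.
(c) 2020: |A| = 6, |A ∩ B| = 5; needs |A ∩ B| > 5 — false.
(d) 2023: |A| = 6, |A ∩ B| = 1; needs |A ∩ B| / |A| > 1/4 — false.
(e) 2019: |A| = 9, |A ∩ B| = 6; needs |A ∖ B| = 4 — false.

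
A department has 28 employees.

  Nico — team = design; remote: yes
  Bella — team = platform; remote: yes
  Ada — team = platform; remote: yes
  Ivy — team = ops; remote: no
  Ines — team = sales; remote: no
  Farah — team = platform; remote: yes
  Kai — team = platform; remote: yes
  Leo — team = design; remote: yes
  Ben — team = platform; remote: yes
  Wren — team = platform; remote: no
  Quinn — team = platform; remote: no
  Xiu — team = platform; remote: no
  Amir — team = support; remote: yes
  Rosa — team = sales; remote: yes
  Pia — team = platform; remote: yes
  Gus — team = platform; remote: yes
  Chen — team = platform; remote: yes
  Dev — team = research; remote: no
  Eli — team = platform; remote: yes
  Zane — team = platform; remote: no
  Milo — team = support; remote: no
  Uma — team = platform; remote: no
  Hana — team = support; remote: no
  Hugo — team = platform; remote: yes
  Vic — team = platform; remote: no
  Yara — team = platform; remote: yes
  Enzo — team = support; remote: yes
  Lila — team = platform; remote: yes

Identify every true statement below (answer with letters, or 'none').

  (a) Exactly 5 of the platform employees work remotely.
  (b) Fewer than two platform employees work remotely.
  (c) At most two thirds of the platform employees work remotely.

(c)

|A| = 18, |A ∩ B| = 12, |A ∖ B| = 6.
(a) |A ∩ B| = 5: fails.
(b) |A ∩ B| < 2: fails.
(c) |A ∩ B| / |A| ≤ 2/3: holds.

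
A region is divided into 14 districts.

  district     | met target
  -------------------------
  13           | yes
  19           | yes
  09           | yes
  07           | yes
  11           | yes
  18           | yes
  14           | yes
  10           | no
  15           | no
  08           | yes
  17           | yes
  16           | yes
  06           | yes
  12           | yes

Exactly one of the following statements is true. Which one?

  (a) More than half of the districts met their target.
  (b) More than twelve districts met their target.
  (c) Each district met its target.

(a)

|A| = 14, |A ∩ B| = 12, |A ∖ B| = 2.
(a) requires |A ∩ B| > |A ∖ B|: true.
(b) requires |A ∩ B| > 12: false.
(c) requires A ⊆ B, i.e. every element of A is in B (|A ∖ B| = 0): false.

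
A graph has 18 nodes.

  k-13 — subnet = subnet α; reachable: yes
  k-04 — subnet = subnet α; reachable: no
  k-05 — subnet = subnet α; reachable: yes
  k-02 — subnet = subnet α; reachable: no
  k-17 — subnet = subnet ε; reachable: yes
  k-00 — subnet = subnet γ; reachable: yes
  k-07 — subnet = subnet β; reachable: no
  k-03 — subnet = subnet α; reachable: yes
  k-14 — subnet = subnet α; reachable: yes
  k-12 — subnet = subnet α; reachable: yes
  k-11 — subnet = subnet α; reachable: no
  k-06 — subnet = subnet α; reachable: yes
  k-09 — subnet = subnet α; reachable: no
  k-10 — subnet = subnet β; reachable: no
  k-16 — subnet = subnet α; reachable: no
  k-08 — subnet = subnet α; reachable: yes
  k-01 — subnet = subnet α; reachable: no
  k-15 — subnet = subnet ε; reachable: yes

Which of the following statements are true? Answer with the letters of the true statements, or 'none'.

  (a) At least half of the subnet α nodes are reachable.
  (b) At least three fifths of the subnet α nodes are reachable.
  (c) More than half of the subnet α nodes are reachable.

|A| = 13, |A ∩ B| = 7, |A ∖ B| = 6.
(a) |A ∩ B| ≥ |A ∖ B|: holds.
(b) |A ∩ B| / |A| ≥ 3/5: fails.
(c) |A ∩ B| > |A ∖ B|: holds.

(a), (c)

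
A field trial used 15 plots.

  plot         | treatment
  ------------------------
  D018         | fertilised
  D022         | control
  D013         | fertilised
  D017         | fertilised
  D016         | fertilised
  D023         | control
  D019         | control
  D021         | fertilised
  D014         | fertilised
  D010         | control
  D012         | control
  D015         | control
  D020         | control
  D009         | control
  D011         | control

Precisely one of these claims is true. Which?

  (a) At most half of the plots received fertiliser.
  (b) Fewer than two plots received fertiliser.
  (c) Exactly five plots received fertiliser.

|A| = 15, |A ∩ B| = 6, |A ∖ B| = 9.
(a) requires |A ∩ B| ≤ |A ∖ B|: true.
(b) requires |A ∩ B| < 2: false.
(c) requires |A ∩ B| = 5: false.

(a)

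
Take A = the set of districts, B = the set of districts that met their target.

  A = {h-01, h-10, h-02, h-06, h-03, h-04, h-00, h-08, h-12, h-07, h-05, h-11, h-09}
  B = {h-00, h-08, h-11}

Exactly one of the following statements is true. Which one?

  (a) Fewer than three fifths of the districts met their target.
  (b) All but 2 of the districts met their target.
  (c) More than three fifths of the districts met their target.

|A| = 13, |A ∩ B| = 3, |A ∖ B| = 10.
(a) requires |A ∩ B| / |A| < 3/5: true.
(b) requires |A ∖ B| = 2: false.
(c) requires |A ∩ B| / |A| > 3/5: false.

(a)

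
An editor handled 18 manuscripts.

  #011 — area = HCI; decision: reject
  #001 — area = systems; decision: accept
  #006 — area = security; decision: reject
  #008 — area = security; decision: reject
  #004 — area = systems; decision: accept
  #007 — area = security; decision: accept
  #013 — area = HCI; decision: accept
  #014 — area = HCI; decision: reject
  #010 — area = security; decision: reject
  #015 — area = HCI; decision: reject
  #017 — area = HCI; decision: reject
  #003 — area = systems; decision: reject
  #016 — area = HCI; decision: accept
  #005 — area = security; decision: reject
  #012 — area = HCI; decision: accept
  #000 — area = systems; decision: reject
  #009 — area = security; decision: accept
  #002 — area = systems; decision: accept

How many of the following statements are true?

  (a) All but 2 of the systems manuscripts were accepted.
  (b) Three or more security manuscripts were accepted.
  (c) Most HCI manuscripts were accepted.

1

(a) systems: |A| = 5, |A ∩ B| = 3; needs |A ∖ B| = 2 — true.
(b) security: |A| = 6, |A ∩ B| = 2; needs |A ∩ B| ≥ 3 — false.
(c) HCI: |A| = 7, |A ∩ B| = 3; needs |A ∩ B| > |A ∖ B| — false.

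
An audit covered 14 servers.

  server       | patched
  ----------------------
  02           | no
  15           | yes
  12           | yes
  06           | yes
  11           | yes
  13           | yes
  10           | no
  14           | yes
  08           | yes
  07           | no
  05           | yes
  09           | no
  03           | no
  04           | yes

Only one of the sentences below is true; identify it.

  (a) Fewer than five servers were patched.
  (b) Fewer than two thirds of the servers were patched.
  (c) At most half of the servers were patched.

(b)

|A| = 14, |A ∩ B| = 9, |A ∖ B| = 5.
(a) requires |A ∩ B| < 5: false.
(b) requires |A ∩ B| / |A| < 2/3: true.
(c) requires |A ∩ B| ≤ |A ∖ B|: false.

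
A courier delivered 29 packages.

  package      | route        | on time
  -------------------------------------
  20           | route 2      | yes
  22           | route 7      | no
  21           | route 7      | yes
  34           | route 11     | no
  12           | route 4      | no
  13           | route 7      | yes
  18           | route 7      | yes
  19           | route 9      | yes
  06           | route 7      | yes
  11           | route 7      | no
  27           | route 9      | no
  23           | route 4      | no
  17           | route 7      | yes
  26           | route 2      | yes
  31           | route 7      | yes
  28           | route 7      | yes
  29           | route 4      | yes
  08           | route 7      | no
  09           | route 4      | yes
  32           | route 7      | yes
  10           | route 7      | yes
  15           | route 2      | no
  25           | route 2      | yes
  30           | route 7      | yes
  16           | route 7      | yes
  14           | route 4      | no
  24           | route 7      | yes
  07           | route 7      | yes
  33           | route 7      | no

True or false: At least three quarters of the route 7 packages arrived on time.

Truth condition: |A ∩ B| / |A| ≥ 3/4.
|A| = 17, |A ∩ B| = 13, |A ∖ B| = 4.
|A ∩ B|/|A| = 13/17, so the statement is true.

True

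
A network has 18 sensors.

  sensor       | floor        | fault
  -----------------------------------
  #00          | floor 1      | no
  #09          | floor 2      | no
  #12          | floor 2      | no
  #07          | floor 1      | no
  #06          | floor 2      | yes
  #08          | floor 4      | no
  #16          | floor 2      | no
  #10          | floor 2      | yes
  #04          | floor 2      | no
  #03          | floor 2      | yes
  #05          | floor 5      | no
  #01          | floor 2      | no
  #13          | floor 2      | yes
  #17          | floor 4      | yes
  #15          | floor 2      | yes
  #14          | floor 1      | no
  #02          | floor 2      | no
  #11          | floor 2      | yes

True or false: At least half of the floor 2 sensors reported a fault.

True

Truth condition: |A ∩ B| ≥ |A ∖ B|.
A (the restrictor) = {#09, #12, #06, #16, #10, #04, #03, #01, #13, #15, #02, #11}, |A| = 12.
A ∩ B = {#06, #10, #03, #13, #15, #11}, so |A ∩ B| = 6.
A ∖ B = {#09, #12, #16, #04, #01, #02}, so |A ∖ B| = 6.
6 = 6, so the statement is true.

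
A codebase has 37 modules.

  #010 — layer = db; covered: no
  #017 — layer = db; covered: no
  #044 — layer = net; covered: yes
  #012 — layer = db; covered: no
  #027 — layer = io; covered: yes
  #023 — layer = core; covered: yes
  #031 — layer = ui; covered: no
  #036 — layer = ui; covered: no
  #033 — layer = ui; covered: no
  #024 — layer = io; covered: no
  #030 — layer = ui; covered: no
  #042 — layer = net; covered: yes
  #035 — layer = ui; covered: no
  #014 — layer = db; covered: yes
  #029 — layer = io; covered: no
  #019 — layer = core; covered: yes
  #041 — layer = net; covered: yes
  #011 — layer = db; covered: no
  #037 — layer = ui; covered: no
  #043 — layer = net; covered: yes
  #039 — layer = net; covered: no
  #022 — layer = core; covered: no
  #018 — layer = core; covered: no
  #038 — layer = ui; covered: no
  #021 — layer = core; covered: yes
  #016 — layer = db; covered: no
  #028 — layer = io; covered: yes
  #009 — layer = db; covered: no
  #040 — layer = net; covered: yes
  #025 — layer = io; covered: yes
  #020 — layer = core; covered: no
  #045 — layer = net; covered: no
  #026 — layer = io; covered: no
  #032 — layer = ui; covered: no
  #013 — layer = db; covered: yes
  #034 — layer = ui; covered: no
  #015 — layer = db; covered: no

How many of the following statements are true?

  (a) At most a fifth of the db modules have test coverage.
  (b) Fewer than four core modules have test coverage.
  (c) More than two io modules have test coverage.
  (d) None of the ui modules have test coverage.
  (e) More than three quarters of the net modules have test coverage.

3

(a) db: |A| = 9, |A ∩ B| = 2; needs |A ∩ B| / |A| ≤ 1/5 — false.
(b) core: |A| = 6, |A ∩ B| = 3; needs |A ∩ B| < 4 — true.
(c) io: |A| = 6, |A ∩ B| = 3; needs |A ∩ B| > 2 — true.
(d) ui: |A| = 9, |A ∩ B| = 0; needs A ∩ B = ∅ (|A ∩ B| = 0) — true.
(e) net: |A| = 7, |A ∩ B| = 5; needs |A ∩ B| / |A| > 3/4 — false.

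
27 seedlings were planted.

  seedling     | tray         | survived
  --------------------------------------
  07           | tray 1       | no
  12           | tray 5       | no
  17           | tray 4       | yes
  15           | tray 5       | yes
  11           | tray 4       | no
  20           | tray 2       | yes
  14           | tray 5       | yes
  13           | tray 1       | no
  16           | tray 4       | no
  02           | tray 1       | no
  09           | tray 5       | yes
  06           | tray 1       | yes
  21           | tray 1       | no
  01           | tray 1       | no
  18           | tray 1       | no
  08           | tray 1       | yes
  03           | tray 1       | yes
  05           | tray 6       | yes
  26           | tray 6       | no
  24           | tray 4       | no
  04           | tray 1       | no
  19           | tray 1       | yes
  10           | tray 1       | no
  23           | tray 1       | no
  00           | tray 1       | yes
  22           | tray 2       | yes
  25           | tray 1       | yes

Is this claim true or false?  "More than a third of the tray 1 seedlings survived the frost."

The determiner here denotes the relation: |A ∩ B| / |A| > 1/3.
|A| = 15, |A ∩ B| = 6, |A ∖ B| = 9.
|A ∩ B|/|A| = 6/15, so the statement is true.

True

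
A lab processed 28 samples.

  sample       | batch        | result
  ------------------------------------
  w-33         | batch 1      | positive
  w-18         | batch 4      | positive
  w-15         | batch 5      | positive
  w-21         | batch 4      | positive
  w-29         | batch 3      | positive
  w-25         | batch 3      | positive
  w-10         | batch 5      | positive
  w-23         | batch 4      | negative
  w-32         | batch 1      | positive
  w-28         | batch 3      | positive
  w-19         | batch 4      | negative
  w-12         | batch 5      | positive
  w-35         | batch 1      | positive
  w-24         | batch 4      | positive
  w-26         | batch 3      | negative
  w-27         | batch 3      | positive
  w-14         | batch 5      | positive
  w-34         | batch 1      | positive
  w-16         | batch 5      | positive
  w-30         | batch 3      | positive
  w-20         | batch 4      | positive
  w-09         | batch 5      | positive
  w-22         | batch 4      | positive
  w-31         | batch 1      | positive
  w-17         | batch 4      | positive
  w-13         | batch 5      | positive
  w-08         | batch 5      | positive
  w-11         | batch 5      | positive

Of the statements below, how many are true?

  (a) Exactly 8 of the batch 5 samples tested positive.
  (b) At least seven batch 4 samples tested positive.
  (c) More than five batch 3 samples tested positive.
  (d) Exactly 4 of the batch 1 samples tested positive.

(a) batch 5: |A| = 9, |A ∩ B| = 9; needs |A ∩ B| = 8 — false.
(b) batch 4: |A| = 8, |A ∩ B| = 6; needs |A ∩ B| ≥ 7 — false.
(c) batch 3: |A| = 6, |A ∩ B| = 5; needs |A ∩ B| > 5 — false.
(d) batch 1: |A| = 5, |A ∩ B| = 5; needs |A ∩ B| = 4 — false.

0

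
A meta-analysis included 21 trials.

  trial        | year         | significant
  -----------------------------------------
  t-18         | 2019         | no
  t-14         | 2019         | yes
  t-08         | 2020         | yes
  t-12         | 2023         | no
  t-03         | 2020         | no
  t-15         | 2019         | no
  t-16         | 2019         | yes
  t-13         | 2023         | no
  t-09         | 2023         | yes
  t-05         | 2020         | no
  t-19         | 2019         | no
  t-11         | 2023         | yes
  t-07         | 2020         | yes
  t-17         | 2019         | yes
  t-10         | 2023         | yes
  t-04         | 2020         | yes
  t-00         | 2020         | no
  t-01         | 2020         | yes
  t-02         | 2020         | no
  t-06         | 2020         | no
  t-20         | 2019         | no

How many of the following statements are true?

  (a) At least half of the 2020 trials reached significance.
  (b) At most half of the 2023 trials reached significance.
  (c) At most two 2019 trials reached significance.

(a) 2020: |A| = 9, |A ∩ B| = 4; needs |A ∩ B| ≥ |A ∖ B| — false.
(b) 2023: |A| = 5, |A ∩ B| = 3; needs |A ∩ B| ≤ |A ∖ B| — false.
(c) 2019: |A| = 7, |A ∩ B| = 3; needs |A ∩ B| ≤ 2 — false.

0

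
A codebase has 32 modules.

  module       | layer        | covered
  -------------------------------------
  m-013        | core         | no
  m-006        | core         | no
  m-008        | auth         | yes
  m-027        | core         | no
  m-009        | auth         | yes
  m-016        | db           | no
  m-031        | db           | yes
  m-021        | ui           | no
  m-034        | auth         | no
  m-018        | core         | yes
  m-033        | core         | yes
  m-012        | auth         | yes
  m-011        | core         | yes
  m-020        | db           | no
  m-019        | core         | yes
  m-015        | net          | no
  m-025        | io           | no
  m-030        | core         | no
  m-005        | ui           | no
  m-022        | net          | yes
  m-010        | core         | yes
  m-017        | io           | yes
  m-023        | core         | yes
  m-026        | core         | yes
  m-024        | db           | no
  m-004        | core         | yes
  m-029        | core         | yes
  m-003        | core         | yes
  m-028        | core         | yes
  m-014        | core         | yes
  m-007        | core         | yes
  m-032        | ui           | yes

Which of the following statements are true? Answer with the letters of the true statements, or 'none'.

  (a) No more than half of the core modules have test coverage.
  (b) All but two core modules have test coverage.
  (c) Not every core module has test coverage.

(c)

|A| = 17, |A ∩ B| = 13, |A ∖ B| = 4.
(a) |A ∩ B| ≤ |A ∖ B|: fails.
(b) |A ∖ B| = 2: fails.
(c) A ⊄ B (|A ∖ B| ≥ 1): holds.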